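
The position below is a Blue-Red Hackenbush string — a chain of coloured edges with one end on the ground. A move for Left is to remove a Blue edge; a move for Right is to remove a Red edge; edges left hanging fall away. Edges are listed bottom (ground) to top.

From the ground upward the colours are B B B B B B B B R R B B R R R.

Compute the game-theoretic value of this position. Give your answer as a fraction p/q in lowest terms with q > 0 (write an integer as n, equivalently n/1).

Prefix values for B B B B B B B B R R B B R R R via {L|R} + simplicity:
B: Left { 0 }, Right { none } = simplest 1
BB: Left { 0, 1 }, Right { none } = simplest 2
BBB: Left { 0, 1, 2 }, Right { none } = simplest 3
BBBB: Left { 0, 1, 2, 3 }, Right { none } = simplest 4
BBBBB: Left { 0, 1, 2, 3, 4 }, Right { none } = simplest 5
BBBBBB: Left { 0, 1, 2, 3, 4, 5 }, Right { none } = simplest 6
BBBBBBB: Left { 0, 1, 2, 3, 4, 5, 6 }, Right { none } = simplest 7
BBBBBBBB: Left { 0, 1, 2, 3, 4, 5, 6, 7 }, Right { none } = simplest 8
BBBBBBBBR: Left { 0, 1, 2, 3, 4, 5, 6, 7 }, Right { 8 } = simplest 15/2
BBBBBBBBRR: Left { 0, 1, 2, 3, 4, 5, 6, 7 }, Right { 15/2, 8 } = simplest 29/4
BBBBBBBBRRB: Left { 0, 1, 2, 3, 4, 5, 6, 7, 29/4 }, Right { 15/2, 8 } = simplest 59/8
BBBBBBBBRRBB: Left { 0, 1, 2, 3, 4, 5, 6, 7, 29/4, 59/8 }, Right { 15/2, 8 } = simplest 119/16
BBBBBBBBRRBBR: Left { 0, 1, 2, 3, 4, 5, 6, 7, 29/4, 59/8 }, Right { 119/16, 15/2, 8 } = simplest 237/32
BBBBBBBBRRBBRR: Left { 0, 1, 2, 3, 4, 5, 6, 7, 29/4, 59/8 }, Right { 237/32, 119/16, 15/2, 8 } = simplest 473/64
BBBBBBBBRRBBRRR: Left { 0, 1, 2, 3, 4, 5, 6, 7, 29/4, 59/8 }, Right { 473/64, 237/32, 119/16, 15/2, 8 } = simplest 945/128

945/128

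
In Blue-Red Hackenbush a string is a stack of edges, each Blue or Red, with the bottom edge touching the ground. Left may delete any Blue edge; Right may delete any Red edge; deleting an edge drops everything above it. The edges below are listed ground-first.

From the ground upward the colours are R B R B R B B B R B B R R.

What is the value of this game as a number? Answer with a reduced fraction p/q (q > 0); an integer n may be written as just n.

-2599/4096

R: Left { none }, Right { 0 } — simplest -1
RB: Left { -1 }, Right { 0 } — simplest -1/2
RBR: Left { -1 }, Right { -1/2 0 } — simplest -3/4
RBRB: Left { -1 -3/4 }, Right { -1/2 0 } — simplest -5/8
RBRBR: Left { -1 -3/4 }, Right { -5/8 -1/2 0 } — simplest -11/16
RBRBRB: Left { -1 -3/4 -11/16 }, Right { -5/8 -1/2 0 } — simplest -21/32
RBRBRBB: Left { -1 -3/4 -11/16 -21/32 }, Right { -5/8 -1/2 0 } — simplest -41/64
RBRBRBBB: Left { -1 -3/4 -11/16 -21/32 -41/64 }, Right { -5/8 -1/2 0 } — simplest -81/128
RBRBRBBBR: Left { -1 -3/4 -11/16 -21/32 -41/64 }, Right { -81/128 -5/8 -1/2 0 } — simplest -163/256
RBRBRBBBRB: Left { -1 -3/4 -11/16 -21/32 -41/64 -163/256 }, Right { -81/128 -5/8 -1/2 0 } — simplest -325/512
RBRBRBBBRBB: Left { -1 -3/4 -11/16 -21/32 -41/64 -163/256 -325/512 }, Right { -81/128 -5/8 -1/2 0 } — simplest -649/1024
RBRBRBBBRBBR: Left { -1 -3/4 -11/16 -21/32 -41/64 -163/256 -325/512 }, Right { -649/1024 -81/128 -5/8 -1/2 0 } — simplest -1299/2048
RBRBRBBBRBBRR: Left { -1 -3/4 -11/16 -21/32 -41/64 -163/256 -325/512 }, Right { -1299/2048 -649/1024 -81/128 -5/8 -1/2 0 } — simplest -2599/4096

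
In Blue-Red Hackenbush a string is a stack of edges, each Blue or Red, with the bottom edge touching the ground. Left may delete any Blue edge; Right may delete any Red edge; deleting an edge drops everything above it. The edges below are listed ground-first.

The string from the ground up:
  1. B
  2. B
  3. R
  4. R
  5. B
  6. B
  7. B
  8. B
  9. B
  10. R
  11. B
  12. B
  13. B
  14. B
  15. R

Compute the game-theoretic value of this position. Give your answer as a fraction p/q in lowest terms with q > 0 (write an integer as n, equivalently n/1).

12221/8192

Recurse on prefixes of the 15-edge string B B R R B B B B B R B B B B R:
edge 1 of 15 (B): { 0 | · } => 1
edge 2 of 15 (B): { 0,1 | · } => 2
edge 3 of 15 (R): { 0,1 | 2 } => 3/2
edge 4 of 15 (R): { 0,1 | 3/2,2 } => 5/4
edge 5 of 15 (B): { 0,1,5/4 | 3/2,2 } => 11/8
edge 6 of 15 (B): { 0,1,5/4,11/8 | 3/2,2 } => 23/16
edge 7 of 15 (B): { 0,1,5/4,11/8,23/16 | 3/2,2 } => 47/32
edge 8 of 15 (B): { 0,1,5/4,11/8,23/16,47/32 | 3/2,2 } => 95/64
edge 9 of 15 (B): { 0,1,5/4,11/8,23/16,47/32,95/64 | 3/2,2 } => 191/128
edge 10 of 15 (R): { 0,1,5/4,11/8,23/16,47/32,95/64 | 191/128,3/2,2 } => 381/256
edge 11 of 15 (B): { 0,1,5/4,11/8,23/16,47/32,95/64,381/256 | 191/128,3/2,2 } => 763/512
edge 12 of 15 (B): { 0,1,5/4,11/8,23/16,47/32,95/64,381/256,763/512 | 191/128,3/2,2 } => 1527/1024
edge 13 of 15 (B): { 0,1,5/4,11/8,23/16,47/32,95/64,381/256,763/512,1527/1024 | 191/128,3/2,2 } => 3055/2048
edge 14 of 15 (B): { 0,1,5/4,11/8,23/16,47/32,95/64,381/256,763/512,1527/1024,3055/2048 | 191/128,3/2,2 } => 6111/4096
edge 15 of 15 (R): { 0,1,5/4,11/8,23/16,47/32,95/64,381/256,763/512,1527/1024,3055/2048 | 6111/4096,191/128,3/2,2 } => 12221/8192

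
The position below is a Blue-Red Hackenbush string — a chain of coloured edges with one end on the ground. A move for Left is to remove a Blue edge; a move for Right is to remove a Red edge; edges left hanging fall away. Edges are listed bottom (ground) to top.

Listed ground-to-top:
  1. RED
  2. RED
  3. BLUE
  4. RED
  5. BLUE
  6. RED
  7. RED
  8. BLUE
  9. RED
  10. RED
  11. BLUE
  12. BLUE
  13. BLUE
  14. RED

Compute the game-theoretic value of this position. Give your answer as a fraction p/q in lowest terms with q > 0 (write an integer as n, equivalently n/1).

-7011/4096

Build G(s[:k]) for k = 1..14, string s = RED RED BLUE RED BLUE RED RED BLUE RED RED BLUE BLUE BLUE RED.
G_1 [R]  L=[(no moves)]  R=[0]  = -1
G_2 [RR]  L=[(no moves)]  R=[-1; 0]  = -2
G_3 [RRB]  L=[-2]  R=[-1; 0]  = -3/2
G_4 [RRBR]  L=[-2]  R=[-3/2; -1; 0]  = -7/4
G_5 [RRBRB]  L=[-2; -7/4]  R=[-3/2; -1; 0]  = -13/8
G_6 [RRBRBR]  L=[-2; -7/4]  R=[-13/8; -3/2; -1; 0]  = -27/16
G_7 [RRBRBRR]  L=[-2; -7/4]  R=[-27/16; -13/8; -3/2; -1; 0]  = -55/32
G_8 [RRBRBRRB]  L=[-2; -7/4; -55/32]  R=[-27/16; -13/8; -3/2; -1; 0]  = -109/64
G_9 [RRBRBRRBR]  L=[-2; -7/4; -55/32]  R=[-109/64; -27/16; -13/8; -3/2; -1; 0]  = -219/128
G_10 [RRBRBRRBRR]  L=[-2; -7/4; -55/32]  R=[-219/128; -109/64; -27/16; -13/8; -3/2; -1; 0]  = -439/256
G_11 [RRBRBRRBRRB]  L=[-2; -7/4; -55/32; -439/256]  R=[-219/128; -109/64; -27/16; -13/8; -3/2; -1; 0]  = -877/512
G_12 [RRBRBRRBRRBB]  L=[-2; -7/4; -55/32; -439/256; -877/512]  R=[-219/128; -109/64; -27/16; -13/8; -3/2; -1; 0]  = -1753/1024
G_13 [RRBRBRRBRRBBB]  L=[-2; -7/4; -55/32; -439/256; -877/512; -1753/1024]  R=[-219/128; -109/64; -27/16; -13/8; -3/2; -1; 0]  = -3505/2048
G_14 [RRBRBRRBRRBBBR]  L=[-2; -7/4; -55/32; -439/256; -877/512; -1753/1024]  R=[-3505/2048; -219/128; -109/64; -27/16; -13/8; -3/2; -1; 0]  = -7011/4096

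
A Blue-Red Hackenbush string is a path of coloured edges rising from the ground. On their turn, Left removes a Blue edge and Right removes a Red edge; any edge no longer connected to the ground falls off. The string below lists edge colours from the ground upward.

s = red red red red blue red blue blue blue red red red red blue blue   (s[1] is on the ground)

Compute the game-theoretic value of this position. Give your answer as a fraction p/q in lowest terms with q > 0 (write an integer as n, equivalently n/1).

G(r) = { ∅ | 0 } -> -1
G(rr) = { ∅ | -1,0 } -> -2
G(rrr) = { ∅ | -2,-1,0 } -> -3
G(rrrr) = { ∅ | -3,-2,-1,0 } -> -4
G(rrrrb) = { -4 | -3,-2,-1,0 } -> -7/2
G(rrrrbr) = { -4 | -7/2,-3,-2,-1,0 } -> -15/4
G(rrrrbrb) = { -4,-15/4 | -7/2,-3,-2,-1,0 } -> -29/8
G(rrrrbrbb) = { -4,-15/4,-29/8 | -7/2,-3,-2,-1,0 } -> -57/16
G(rrrrbrbbb) = { -4,-15/4,-29/8,-57/16 | -7/2,-3,-2,-1,0 } -> -113/32
G(rrrrbrbbbr) = { -4,-15/4,-29/8,-57/16 | -113/32,-7/2,-3,-2,-1,0 } -> -227/64
G(rrrrbrbbbrr) = { -4,-15/4,-29/8,-57/16 | -227/64,-113/32,-7/2,-3,-2,-1,0 } -> -455/128
G(rrrrbrbbbrrr) = { -4,-15/4,-29/8,-57/16 | -455/128,-227/64,-113/32,-7/2,-3,-2,-1,0 } -> -911/256
G(rrrrbrbbbrrrr) = { -4,-15/4,-29/8,-57/16 | -911/256,-455/128,-227/64,-113/32,-7/2,-3,-2,-1,0 } -> -1823/512
G(rrrrbrbbbrrrrb) = { -4,-15/4,-29/8,-57/16,-1823/512 | -911/256,-455/128,-227/64,-113/32,-7/2,-3,-2,-1,0 } -> -3645/1024
G(rrrrbrbbbrrrrbb) = { -4,-15/4,-29/8,-57/16,-1823/512,-3645/1024 | -911/256,-455/128,-227/64,-113/32,-7/2,-3,-2,-1,0 } -> -7289/2048

-7289/2048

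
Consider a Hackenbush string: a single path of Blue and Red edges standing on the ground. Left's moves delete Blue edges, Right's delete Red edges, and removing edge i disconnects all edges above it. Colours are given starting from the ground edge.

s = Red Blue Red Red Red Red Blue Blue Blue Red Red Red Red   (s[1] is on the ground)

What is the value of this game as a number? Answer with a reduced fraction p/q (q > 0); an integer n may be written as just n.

v(R) = { · | 0 } -> -1
v(RB) = { -1 | 0 } -> -1/2
v(RBR) = { -1 | -1/2 0 } -> -3/4
v(RBRR) = { -1 | -3/4 -1/2 0 } -> -7/8
v(RBRRR) = { -1 | -7/8 -3/4 -1/2 0 } -> -15/16
v(RBRRRR) = { -1 | -15/16 -7/8 -3/4 -1/2 0 } -> -31/32
v(RBRRRRB) = { -1 -31/32 | -15/16 -7/8 -3/4 -1/2 0 } -> -61/64
v(RBRRRRBB) = { -1 -31/32 -61/64 | -15/16 -7/8 -3/4 -1/2 0 } -> -121/128
v(RBRRRRBBB) = { -1 -31/32 -61/64 -121/128 | -15/16 -7/8 -3/4 -1/2 0 } -> -241/256
v(RBRRRRBBBR) = { -1 -31/32 -61/64 -121/128 | -241/256 -15/16 -7/8 -3/4 -1/2 0 } -> -483/512
v(RBRRRRBBBRR) = { -1 -31/32 -61/64 -121/128 | -483/512 -241/256 -15/16 -7/8 -3/4 -1/2 0 } -> -967/1024
v(RBRRRRBBBRRR) = { -1 -31/32 -61/64 -121/128 | -967/1024 -483/512 -241/256 -15/16 -7/8 -3/4 -1/2 0 } -> -1935/2048
v(RBRRRRBBBRRRR) = { -1 -31/32 -61/64 -121/128 | -1935/2048 -967/1024 -483/512 -241/256 -15/16 -7/8 -3/4 -1/2 0 } -> -3871/4096

-3871/4096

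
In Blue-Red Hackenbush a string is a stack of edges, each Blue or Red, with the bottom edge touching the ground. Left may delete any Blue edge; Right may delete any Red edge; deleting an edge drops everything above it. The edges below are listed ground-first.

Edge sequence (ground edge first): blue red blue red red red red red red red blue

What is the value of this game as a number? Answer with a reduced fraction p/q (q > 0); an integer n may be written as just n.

515/1024

Prefix values for blue red blue red red red red red red red blue via {L|R} + simplicity:
step 1: add blue to get b; options L={ 0 } R={ ∅ } -> 1
step 2: add red to get br; options L={ 0 } R={ 1 } -> 1/2
step 3: add blue to get brb; options L={ 0; 1/2 } R={ 1 } -> 3/4
step 4: add red to get brbr; options L={ 0; 1/2 } R={ 3/4; 1 } -> 5/8
step 5: add red to get brbrr; options L={ 0; 1/2 } R={ 5/8; 3/4; 1 } -> 9/16
step 6: add red to get brbrrr; options L={ 0; 1/2 } R={ 9/16; 5/8; 3/4; 1 } -> 17/32
step 7: add red to get brbrrrr; options L={ 0; 1/2 } R={ 17/32; 9/16; 5/8; 3/4; 1 } -> 33/64
step 8: add red to get brbrrrrr; options L={ 0; 1/2 } R={ 33/64; 17/32; 9/16; 5/8; 3/4; 1 } -> 65/128
step 9: add red to get brbrrrrrr; options L={ 0; 1/2 } R={ 65/128; 33/64; 17/32; 9/16; 5/8; 3/4; 1 } -> 129/256
step 10: add red to get brbrrrrrrr; options L={ 0; 1/2 } R={ 129/256; 65/128; 33/64; 17/32; 9/16; 5/8; 3/4; 1 } -> 257/512
step 11: add blue to get brbrrrrrrrb; options L={ 0; 1/2; 257/512 } R={ 129/256; 65/128; 33/64; 17/32; 9/16; 5/8; 3/4; 1 } -> 515/1024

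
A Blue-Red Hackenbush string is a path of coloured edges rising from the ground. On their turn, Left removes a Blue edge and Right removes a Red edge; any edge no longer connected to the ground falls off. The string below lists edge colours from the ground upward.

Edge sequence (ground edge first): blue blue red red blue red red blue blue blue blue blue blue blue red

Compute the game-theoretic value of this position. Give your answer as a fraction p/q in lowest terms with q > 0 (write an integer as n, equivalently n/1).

step 1: add blue to get b; options L={ 0 } R={ — } gives 1
step 2: add blue to get bb; options L={ 0; 1 } R={ — } gives 2
step 3: add red to get bbr; options L={ 0; 1 } R={ 2 } gives 3/2
step 4: add red to get bbrr; options L={ 0; 1 } R={ 3/2; 2 } gives 5/4
step 5: add blue to get bbrrb; options L={ 0; 1; 5/4 } R={ 3/2; 2 } gives 11/8
step 6: add red to get bbrrbr; options L={ 0; 1; 5/4 } R={ 11/8; 3/2; 2 } gives 21/16
step 7: add red to get bbrrbrr; options L={ 0; 1; 5/4 } R={ 21/16; 11/8; 3/2; 2 } gives 41/32
step 8: add blue to get bbrrbrrb; options L={ 0; 1; 5/4; 41/32 } R={ 21/16; 11/8; 3/2; 2 } gives 83/64
step 9: add blue to get bbrrbrrbb; options L={ 0; 1; 5/4; 41/32; 83/64 } R={ 21/16; 11/8; 3/2; 2 } gives 167/128
step 10: add blue to get bbrrbrrbbb; options L={ 0; 1; 5/4; 41/32; 83/64; 167/128 } R={ 21/16; 11/8; 3/2; 2 } gives 335/256
step 11: add blue to get bbrrbrrbbbb; options L={ 0; 1; 5/4; 41/32; 83/64; 167/128; 335/256 } R={ 21/16; 11/8; 3/2; 2 } gives 671/512
step 12: add blue to get bbrrbrrbbbbb; options L={ 0; 1; 5/4; 41/32; 83/64; 167/128; 335/256; 671/512 } R={ 21/16; 11/8; 3/2; 2 } gives 1343/1024
step 13: add blue to get bbrrbrrbbbbbb; options L={ 0; 1; 5/4; 41/32; 83/64; 167/128; 335/256; 671/512; 1343/1024 } R={ 21/16; 11/8; 3/2; 2 } gives 2687/2048
step 14: add blue to get bbrrbrrbbbbbbb; options L={ 0; 1; 5/4; 41/32; 83/64; 167/128; 335/256; 671/512; 1343/1024; 2687/2048 } R={ 21/16; 11/8; 3/2; 2 } gives 5375/4096
step 15: add red to get bbrrbrrbbbbbbbr; options L={ 0; 1; 5/4; 41/32; 83/64; 167/128; 335/256; 671/512; 1343/1024; 2687/2048 } R={ 5375/4096; 21/16; 11/8; 3/2; 2 } gives 10749/8192

10749/8192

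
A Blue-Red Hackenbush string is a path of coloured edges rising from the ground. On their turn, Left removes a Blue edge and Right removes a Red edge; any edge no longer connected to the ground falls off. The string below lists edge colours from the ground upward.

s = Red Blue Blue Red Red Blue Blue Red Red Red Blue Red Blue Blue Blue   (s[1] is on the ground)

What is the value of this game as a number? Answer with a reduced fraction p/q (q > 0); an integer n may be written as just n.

-6609/16384

Build val(s[:k]) for k = 1..15, string s = Red Blue Blue Red Red Blue Blue Red Red Red Blue Red Blue Blue Blue.
1 of 15 · R · max L −∞ · min R 0 gives -1
2 of 15 · RB · max L -1 · min R 0 gives -1/2
3 of 15 · RBB · max L -1/2 · min R 0 gives -1/4
4 of 15 · RBBR · max L -1/2 · min R -1/4 gives -3/8
5 of 15 · RBBRR · max L -1/2 · min R -3/8 gives -7/16
6 of 15 · RBBRRB · max L -7/16 · min R -3/8 gives -13/32
7 of 15 · RBBRRBB · max L -13/32 · min R -3/8 gives -25/64
8 of 15 · RBBRRBBR · max L -13/32 · min R -25/64 gives -51/128
9 of 15 · RBBRRBBRR · max L -13/32 · min R -51/128 gives -103/256
10 of 15 · RBBRRBBRRR · max L -13/32 · min R -103/256 gives -207/512
11 of 15 · RBBRRBBRRRB · max L -207/512 · min R -103/256 gives -413/1024
12 of 15 · RBBRRBBRRRBR · max L -207/512 · min R -413/1024 gives -827/2048
13 of 15 · RBBRRBBRRRBRB · max L -827/2048 · min R -413/1024 gives -1653/4096
14 of 15 · RBBRRBBRRRBRBB · max L -1653/4096 · min R -413/1024 gives -3305/8192
15 of 15 · RBBRRBBRRRBRBBB · max L -3305/8192 · min R -413/1024 gives -6609/16384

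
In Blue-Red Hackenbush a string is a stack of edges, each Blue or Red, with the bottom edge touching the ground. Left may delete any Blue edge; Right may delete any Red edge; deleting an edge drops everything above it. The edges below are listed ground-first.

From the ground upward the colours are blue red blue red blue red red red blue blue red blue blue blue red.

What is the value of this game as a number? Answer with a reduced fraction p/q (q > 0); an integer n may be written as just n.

Build val(s[:k]) for k = 1..15, string s = blue red blue red blue red red red blue blue red blue blue blue red.
step 1: add blue to get b; options L={ 0 } R={ · } gives 1
step 2: add red to get br; options L={ 0 } R={ 1 } gives 1/2
step 3: add blue to get brb; options L={ 0, 1/2 } R={ 1 } gives 3/4
step 4: add red to get brbr; options L={ 0, 1/2 } R={ 3/4, 1 } gives 5/8
step 5: add blue to get brbrb; options L={ 0, 1/2, 5/8 } R={ 3/4, 1 } gives 11/16
step 6: add red to get brbrbr; options L={ 0, 1/2, 5/8 } R={ 11/16, 3/4, 1 } gives 21/32
step 7: add red to get brbrbrr; options L={ 0, 1/2, 5/8 } R={ 21/32, 11/16, 3/4, 1 } gives 41/64
step 8: add red to get brbrbrrr; options L={ 0, 1/2, 5/8 } R={ 41/64, 21/32, 11/16, 3/4, 1 } gives 81/128
step 9: add blue to get brbrbrrrb; options L={ 0, 1/2, 5/8, 81/128 } R={ 41/64, 21/32, 11/16, 3/4, 1 } gives 163/256
step 10: add blue to get brbrbrrrbb; options L={ 0, 1/2, 5/8, 81/128, 163/256 } R={ 41/64, 21/32, 11/16, 3/4, 1 } gives 327/512
step 11: add red to get brbrbrrrbbr; options L={ 0, 1/2, 5/8, 81/128, 163/256 } R={ 327/512, 41/64, 21/32, 11/16, 3/4, 1 } gives 653/1024
step 12: add blue to get brbrbrrrbbrb; options L={ 0, 1/2, 5/8, 81/128, 163/256, 653/1024 } R={ 327/512, 41/64, 21/32, 11/16, 3/4, 1 } gives 1307/2048
step 13: add blue to get brbrbrrrbbrbb; options L={ 0, 1/2, 5/8, 81/128, 163/256, 653/1024, 1307/2048 } R={ 327/512, 41/64, 21/32, 11/16, 3/4, 1 } gives 2615/4096
step 14: add blue to get brbrbrrrbbrbbb; options L={ 0, 1/2, 5/8, 81/128, 163/256, 653/1024, 1307/2048, 2615/4096 } R={ 327/512, 41/64, 21/32, 11/16, 3/4, 1 } gives 5231/8192
step 15: add red to get brbrbrrrbbrbbbr; options L={ 0, 1/2, 5/8, 81/128, 163/256, 653/1024, 1307/2048, 2615/4096 } R={ 5231/8192, 327/512, 41/64, 21/32, 11/16, 3/4, 1 } gives 10461/16384

10461/16384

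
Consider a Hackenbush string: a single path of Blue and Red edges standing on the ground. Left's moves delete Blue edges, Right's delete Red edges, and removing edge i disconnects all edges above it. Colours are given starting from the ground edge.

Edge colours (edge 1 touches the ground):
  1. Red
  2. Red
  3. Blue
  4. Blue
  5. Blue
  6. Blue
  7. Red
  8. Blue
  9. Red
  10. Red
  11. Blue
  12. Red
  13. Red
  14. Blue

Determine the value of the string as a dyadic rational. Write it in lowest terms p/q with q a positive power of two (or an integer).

-4461/4096

Recurse on prefixes of the 14-edge string Red Red Blue Blue Blue Blue Red Blue Red Red Blue Red Red Blue:
edge 1 of 14 (Red): { — | 0 } so -1
edge 2 of 14 (Red): { — | -1,0 } so -2
edge 3 of 14 (Blue): { -2 | -1,0 } so -3/2
edge 4 of 14 (Blue): { -2,-3/2 | -1,0 } so -5/4
edge 5 of 14 (Blue): { -2,-3/2,-5/4 | -1,0 } so -9/8
edge 6 of 14 (Blue): { -2,-3/2,-5/4,-9/8 | -1,0 } so -17/16
edge 7 of 14 (Red): { -2,-3/2,-5/4,-9/8 | -17/16,-1,0 } so -35/32
edge 8 of 14 (Blue): { -2,-3/2,-5/4,-9/8,-35/32 | -17/16,-1,0 } so -69/64
edge 9 of 14 (Red): { -2,-3/2,-5/4,-9/8,-35/32 | -69/64,-17/16,-1,0 } so -139/128
edge 10 of 14 (Red): { -2,-3/2,-5/4,-9/8,-35/32 | -139/128,-69/64,-17/16,-1,0 } so -279/256
edge 11 of 14 (Blue): { -2,-3/2,-5/4,-9/8,-35/32,-279/256 | -139/128,-69/64,-17/16,-1,0 } so -557/512
edge 12 of 14 (Red): { -2,-3/2,-5/4,-9/8,-35/32,-279/256 | -557/512,-139/128,-69/64,-17/16,-1,0 } so -1115/1024
edge 13 of 14 (Red): { -2,-3/2,-5/4,-9/8,-35/32,-279/256 | -1115/1024,-557/512,-139/128,-69/64,-17/16,-1,0 } so -2231/2048
edge 14 of 14 (Blue): { -2,-3/2,-5/4,-9/8,-35/32,-279/256,-2231/2048 | -1115/1024,-557/512,-139/128,-69/64,-17/16,-1,0 } so -4461/4096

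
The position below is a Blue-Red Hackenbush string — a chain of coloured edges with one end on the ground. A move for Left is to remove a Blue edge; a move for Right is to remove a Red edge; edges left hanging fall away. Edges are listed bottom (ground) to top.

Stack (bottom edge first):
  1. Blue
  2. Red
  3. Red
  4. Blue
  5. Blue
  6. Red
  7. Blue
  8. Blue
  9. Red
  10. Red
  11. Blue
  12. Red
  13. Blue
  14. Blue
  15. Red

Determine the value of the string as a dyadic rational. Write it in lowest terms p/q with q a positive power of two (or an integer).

6957/16384

step 1: add Blue to get B; options L={ 0 } R={ ∅ } — 1
step 2: add Red to get BR; options L={ 0 } R={ 1 } — 1/2
step 3: add Red to get BRR; options L={ 0 } R={ 1/2 1 } — 1/4
step 4: add Blue to get BRRB; options L={ 0 1/4 } R={ 1/2 1 } — 3/8
step 5: add Blue to get BRRBB; options L={ 0 1/4 3/8 } R={ 1/2 1 } — 7/16
step 6: add Red to get BRRBBR; options L={ 0 1/4 3/8 } R={ 7/16 1/2 1 } — 13/32
step 7: add Blue to get BRRBBRB; options L={ 0 1/4 3/8 13/32 } R={ 7/16 1/2 1 } — 27/64
step 8: add Blue to get BRRBBRBB; options L={ 0 1/4 3/8 13/32 27/64 } R={ 7/16 1/2 1 } — 55/128
step 9: add Red to get BRRBBRBBR; options L={ 0 1/4 3/8 13/32 27/64 } R={ 55/128 7/16 1/2 1 } — 109/256
step 10: add Red to get BRRBBRBBRR; options L={ 0 1/4 3/8 13/32 27/64 } R={ 109/256 55/128 7/16 1/2 1 } — 217/512
step 11: add Blue to get BRRBBRBBRRB; options L={ 0 1/4 3/8 13/32 27/64 217/512 } R={ 109/256 55/128 7/16 1/2 1 } — 435/1024
step 12: add Red to get BRRBBRBBRRBR; options L={ 0 1/4 3/8 13/32 27/64 217/512 } R={ 435/1024 109/256 55/128 7/16 1/2 1 } — 869/2048
step 13: add Blue to get BRRBBRBBRRBRB; options L={ 0 1/4 3/8 13/32 27/64 217/512 869/2048 } R={ 435/1024 109/256 55/128 7/16 1/2 1 } — 1739/4096
step 14: add Blue to get BRRBBRBBRRBRBB; options L={ 0 1/4 3/8 13/32 27/64 217/512 869/2048 1739/4096 } R={ 435/1024 109/256 55/128 7/16 1/2 1 } — 3479/8192
step 15: add Red to get BRRBBRBBRRBRBBR; options L={ 0 1/4 3/8 13/32 27/64 217/512 869/2048 1739/4096 } R={ 3479/8192 435/1024 109/256 55/128 7/16 1/2 1 } — 6957/16384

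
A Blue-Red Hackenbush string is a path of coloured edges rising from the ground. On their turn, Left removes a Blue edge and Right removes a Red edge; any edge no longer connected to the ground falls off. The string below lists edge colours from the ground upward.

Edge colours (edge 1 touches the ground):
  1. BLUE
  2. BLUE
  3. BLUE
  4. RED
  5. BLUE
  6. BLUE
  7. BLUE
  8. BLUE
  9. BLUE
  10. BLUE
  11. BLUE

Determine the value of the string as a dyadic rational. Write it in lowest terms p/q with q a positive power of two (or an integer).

767/256

B: Left { 0 }, Right {  } -> simplest 1
BB: Left { 0, 1 }, Right {  } -> simplest 2
BBB: Left { 0, 1, 2 }, Right {  } -> simplest 3
BBBR: Left { 0, 1, 2 }, Right { 3 } -> simplest 5/2
BBBRB: Left { 0, 1, 2, 5/2 }, Right { 3 } -> simplest 11/4
BBBRBB: Left { 0, 1, 2, 5/2, 11/4 }, Right { 3 } -> simplest 23/8
BBBRBBB: Left { 0, 1, 2, 5/2, 11/4, 23/8 }, Right { 3 } -> simplest 47/16
BBBRBBBB: Left { 0, 1, 2, 5/2, 11/4, 23/8, 47/16 }, Right { 3 } -> simplest 95/32
BBBRBBBBB: Left { 0, 1, 2, 5/2, 11/4, 23/8, 47/16, 95/32 }, Right { 3 } -> simplest 191/64
BBBRBBBBBB: Left { 0, 1, 2, 5/2, 11/4, 23/8, 47/16, 95/32, 191/64 }, Right { 3 } -> simplest 383/128
BBBRBBBBBBB: Left { 0, 1, 2, 5/2, 11/4, 23/8, 47/16, 95/32, 191/64, 383/128 }, Right { 3 } -> simplest 767/256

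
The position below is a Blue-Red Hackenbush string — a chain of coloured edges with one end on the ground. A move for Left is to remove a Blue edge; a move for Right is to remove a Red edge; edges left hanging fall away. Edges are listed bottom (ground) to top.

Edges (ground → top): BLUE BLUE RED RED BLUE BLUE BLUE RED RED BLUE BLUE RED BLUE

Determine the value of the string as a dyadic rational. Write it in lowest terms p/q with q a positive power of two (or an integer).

Recurse on prefixes of the 13-edge string BLUE BLUE RED RED BLUE BLUE BLUE RED RED BLUE BLUE RED BLUE:
edge 1 of 13 (BLUE): { 0 | none } → 1
edge 2 of 13 (BLUE): { 0; 1 | none } → 2
edge 3 of 13 (RED): { 0; 1 | 2 } → 3/2
edge 4 of 13 (RED): { 0; 1 | 3/2; 2 } → 5/4
edge 5 of 13 (BLUE): { 0; 1; 5/4 | 3/2; 2 } → 11/8
edge 6 of 13 (BLUE): { 0; 1; 5/4; 11/8 | 3/2; 2 } → 23/16
edge 7 of 13 (BLUE): { 0; 1; 5/4; 11/8; 23/16 | 3/2; 2 } → 47/32
edge 8 of 13 (RED): { 0; 1; 5/4; 11/8; 23/16 | 47/32; 3/2; 2 } → 93/64
edge 9 of 13 (RED): { 0; 1; 5/4; 11/8; 23/16 | 93/64; 47/32; 3/2; 2 } → 185/128
edge 10 of 13 (BLUE): { 0; 1; 5/4; 11/8; 23/16; 185/128 | 93/64; 47/32; 3/2; 2 } → 371/256
edge 11 of 13 (BLUE): { 0; 1; 5/4; 11/8; 23/16; 185/128; 371/256 | 93/64; 47/32; 3/2; 2 } → 743/512
edge 12 of 13 (RED): { 0; 1; 5/4; 11/8; 23/16; 185/128; 371/256 | 743/512; 93/64; 47/32; 3/2; 2 } → 1485/1024
edge 13 of 13 (BLUE): { 0; 1; 5/4; 11/8; 23/16; 185/128; 371/256; 1485/1024 | 743/512; 93/64; 47/32; 3/2; 2 } → 2971/2048

2971/2048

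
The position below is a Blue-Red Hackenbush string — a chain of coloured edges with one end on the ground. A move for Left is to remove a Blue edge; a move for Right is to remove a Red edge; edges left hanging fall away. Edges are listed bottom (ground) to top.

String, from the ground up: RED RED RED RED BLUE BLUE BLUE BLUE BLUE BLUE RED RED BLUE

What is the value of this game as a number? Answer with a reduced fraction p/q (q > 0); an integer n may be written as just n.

-1549/512

G(R) = { · | 0 } gives -1
G(RR) = { · | -1 0 } gives -2
G(RRR) = { · | -2 -1 0 } gives -3
G(RRRR) = { · | -3 -2 -1 0 } gives -4
G(RRRRB) = { -4 | -3 -2 -1 0 } gives -7/2
G(RRRRBB) = { -4 -7/2 | -3 -2 -1 0 } gives -13/4
G(RRRRBBB) = { -4 -7/2 -13/4 | -3 -2 -1 0 } gives -25/8
G(RRRRBBBB) = { -4 -7/2 -13/4 -25/8 | -3 -2 -1 0 } gives -49/16
G(RRRRBBBBB) = { -4 -7/2 -13/4 -25/8 -49/16 | -3 -2 -1 0 } gives -97/32
G(RRRRBBBBBB) = { -4 -7/2 -13/4 -25/8 -49/16 -97/32 | -3 -2 -1 0 } gives -193/64
G(RRRRBBBBBBR) = { -4 -7/2 -13/4 -25/8 -49/16 -97/32 | -193/64 -3 -2 -1 0 } gives -387/128
G(RRRRBBBBBBRR) = { -4 -7/2 -13/4 -25/8 -49/16 -97/32 | -387/128 -193/64 -3 -2 -1 0 } gives -775/256
G(RRRRBBBBBBRRB) = { -4 -7/2 -13/4 -25/8 -49/16 -97/32 -775/256 | -387/128 -193/64 -3 -2 -1 0 } gives -1549/512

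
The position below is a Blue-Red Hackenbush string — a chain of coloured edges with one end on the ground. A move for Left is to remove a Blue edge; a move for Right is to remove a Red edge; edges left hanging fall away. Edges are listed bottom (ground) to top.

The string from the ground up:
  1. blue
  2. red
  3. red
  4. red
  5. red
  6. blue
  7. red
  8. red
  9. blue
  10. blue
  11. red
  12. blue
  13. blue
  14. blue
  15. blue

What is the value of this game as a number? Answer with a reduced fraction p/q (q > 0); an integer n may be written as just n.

1247/16384

Prefix values for blue red red red red blue red red blue blue red blue blue blue blue via {L|R} + simplicity:
1 of 15 · b · max L 0 · min R +∞ ⇒ 1
2 of 15 · br · max L 0 · min R 1 ⇒ 1/2
3 of 15 · brr · max L 0 · min R 1/2 ⇒ 1/4
4 of 15 · brrr · max L 0 · min R 1/4 ⇒ 1/8
5 of 15 · brrrr · max L 0 · min R 1/8 ⇒ 1/16
6 of 15 · brrrrb · max L 1/16 · min R 1/8 ⇒ 3/32
7 of 15 · brrrrbr · max L 1/16 · min R 3/32 ⇒ 5/64
8 of 15 · brrrrbrr · max L 1/16 · min R 5/64 ⇒ 9/128
9 of 15 · brrrrbrrb · max L 9/128 · min R 5/64 ⇒ 19/256
10 of 15 · brrrrbrrbb · max L 19/256 · min R 5/64 ⇒ 39/512
11 of 15 · brrrrbrrbbr · max L 19/256 · min R 39/512 ⇒ 77/1024
12 of 15 · brrrrbrrbbrb · max L 77/1024 · min R 39/512 ⇒ 155/2048
13 of 15 · brrrrbrrbbrbb · max L 155/2048 · min R 39/512 ⇒ 311/4096
14 of 15 · brrrrbrrbbrbbb · max L 311/4096 · min R 39/512 ⇒ 623/8192
15 of 15 · brrrrbrrbbrbbbb · max L 623/8192 · min R 39/512 ⇒ 1247/16384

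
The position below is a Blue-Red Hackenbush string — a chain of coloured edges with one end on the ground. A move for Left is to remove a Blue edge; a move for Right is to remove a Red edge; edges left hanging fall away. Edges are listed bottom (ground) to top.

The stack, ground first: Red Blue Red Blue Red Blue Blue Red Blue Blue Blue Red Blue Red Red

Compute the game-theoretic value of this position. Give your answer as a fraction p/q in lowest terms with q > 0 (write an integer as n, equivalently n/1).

Prefix values for Red Blue Red Blue Red Blue Blue Red Blue Blue Blue Red Blue Red Red via {L|R} + simplicity:
1 of 15 · R · max L −∞ · min R 0 = -1
2 of 15 · RB · max L -1 · min R 0 = -1/2
3 of 15 · RBR · max L -1 · min R -1/2 = -3/4
4 of 15 · RBRB · max L -3/4 · min R -1/2 = -5/8
5 of 15 · RBRBR · max L -3/4 · min R -5/8 = -11/16
6 of 15 · RBRBRB · max L -11/16 · min R -5/8 = -21/32
7 of 15 · RBRBRBB · max L -21/32 · min R -5/8 = -41/64
8 of 15 · RBRBRBBR · max L -21/32 · min R -41/64 = -83/128
9 of 15 · RBRBRBBRB · max L -83/128 · min R -41/64 = -165/256
10 of 15 · RBRBRBBRBB · max L -165/256 · min R -41/64 = -329/512
11 of 15 · RBRBRBBRBBB · max L -329/512 · min R -41/64 = -657/1024
12 of 15 · RBRBRBBRBBBR · max L -329/512 · min R -657/1024 = -1315/2048
13 of 15 · RBRBRBBRBBBRB · max L -1315/2048 · min R -657/1024 = -2629/4096
14 of 15 · RBRBRBBRBBBRBR · max L -1315/2048 · min R -2629/4096 = -5259/8192
15 of 15 · RBRBRBBRBBBRBRR · max L -1315/2048 · min R -5259/8192 = -10519/16384

-10519/16384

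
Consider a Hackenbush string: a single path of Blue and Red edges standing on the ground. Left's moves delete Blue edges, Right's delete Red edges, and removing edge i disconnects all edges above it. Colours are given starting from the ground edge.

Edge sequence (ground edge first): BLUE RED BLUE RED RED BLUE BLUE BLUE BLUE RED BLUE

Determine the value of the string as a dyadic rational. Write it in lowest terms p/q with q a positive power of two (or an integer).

B: Left { 0 }, Right { — } → simplest 1
BR: Left { 0 }, Right { 1 } → simplest 1/2
BRB: Left { 0,1/2 }, Right { 1 } → simplest 3/4
BRBR: Left { 0,1/2 }, Right { 3/4,1 } → simplest 5/8
BRBRR: Left { 0,1/2 }, Right { 5/8,3/4,1 } → simplest 9/16
BRBRRB: Left { 0,1/2,9/16 }, Right { 5/8,3/4,1 } → simplest 19/32
BRBRRBB: Left { 0,1/2,9/16,19/32 }, Right { 5/8,3/4,1 } → simplest 39/64
BRBRRBBB: Left { 0,1/2,9/16,19/32,39/64 }, Right { 5/8,3/4,1 } → simplest 79/128
BRBRRBBBB: Left { 0,1/2,9/16,19/32,39/64,79/128 }, Right { 5/8,3/4,1 } → simplest 159/256
BRBRRBBBBR: Left { 0,1/2,9/16,19/32,39/64,79/128 }, Right { 159/256,5/8,3/4,1 } → simplest 317/512
BRBRRBBBBRB: Left { 0,1/2,9/16,19/32,39/64,79/128,317/512 }, Right { 159/256,5/8,3/4,1 } → simplest 635/1024

635/1024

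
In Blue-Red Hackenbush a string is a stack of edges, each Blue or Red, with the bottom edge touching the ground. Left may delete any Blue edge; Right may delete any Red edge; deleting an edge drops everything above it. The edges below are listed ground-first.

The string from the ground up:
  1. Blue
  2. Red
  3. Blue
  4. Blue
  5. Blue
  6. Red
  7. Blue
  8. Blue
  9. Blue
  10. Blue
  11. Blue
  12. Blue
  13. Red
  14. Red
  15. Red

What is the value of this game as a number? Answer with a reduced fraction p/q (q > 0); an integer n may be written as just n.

Prefix values for Blue Red Blue Blue Blue Red Blue Blue Blue Blue Blue Blue Red Red Red via {L|R} + simplicity:
edge 1 of 15 (Blue): { 0 | none } ⇒ 1
edge 2 of 15 (Red): { 0 | 1 } ⇒ 1/2
edge 3 of 15 (Blue): { 0; 1/2 | 1 } ⇒ 3/4
edge 4 of 15 (Blue): { 0; 1/2; 3/4 | 1 } ⇒ 7/8
edge 5 of 15 (Blue): { 0; 1/2; 3/4; 7/8 | 1 } ⇒ 15/16
edge 6 of 15 (Red): { 0; 1/2; 3/4; 7/8 | 15/16; 1 } ⇒ 29/32
edge 7 of 15 (Blue): { 0; 1/2; 3/4; 7/8; 29/32 | 15/16; 1 } ⇒ 59/64
edge 8 of 15 (Blue): { 0; 1/2; 3/4; 7/8; 29/32; 59/64 | 15/16; 1 } ⇒ 119/128
edge 9 of 15 (Blue): { 0; 1/2; 3/4; 7/8; 29/32; 59/64; 119/128 | 15/16; 1 } ⇒ 239/256
edge 10 of 15 (Blue): { 0; 1/2; 3/4; 7/8; 29/32; 59/64; 119/128; 239/256 | 15/16; 1 } ⇒ 479/512
edge 11 of 15 (Blue): { 0; 1/2; 3/4; 7/8; 29/32; 59/64; 119/128; 239/256; 479/512 | 15/16; 1 } ⇒ 959/1024
edge 12 of 15 (Blue): { 0; 1/2; 3/4; 7/8; 29/32; 59/64; 119/128; 239/256; 479/512; 959/1024 | 15/16; 1 } ⇒ 1919/2048
edge 13 of 15 (Red): { 0; 1/2; 3/4; 7/8; 29/32; 59/64; 119/128; 239/256; 479/512; 959/1024 | 1919/2048; 15/16; 1 } ⇒ 3837/4096
edge 14 of 15 (Red): { 0; 1/2; 3/4; 7/8; 29/32; 59/64; 119/128; 239/256; 479/512; 959/1024 | 3837/4096; 1919/2048; 15/16; 1 } ⇒ 7673/8192
edge 15 of 15 (Red): { 0; 1/2; 3/4; 7/8; 29/32; 59/64; 119/128; 239/256; 479/512; 959/1024 | 7673/8192; 3837/4096; 1919/2048; 15/16; 1 } ⇒ 15345/16384

15345/16384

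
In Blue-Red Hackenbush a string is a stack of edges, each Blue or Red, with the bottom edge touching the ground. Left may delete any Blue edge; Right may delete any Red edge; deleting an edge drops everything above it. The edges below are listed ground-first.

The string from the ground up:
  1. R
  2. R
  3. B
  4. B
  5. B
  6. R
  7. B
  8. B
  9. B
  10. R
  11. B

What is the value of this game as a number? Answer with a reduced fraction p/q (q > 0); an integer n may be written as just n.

-581/512

R: Left { (no moves) }, Right { 0 } so simplest -1
RR: Left { (no moves) }, Right { -1, 0 } so simplest -2
RRB: Left { -2 }, Right { -1, 0 } so simplest -3/2
RRBB: Left { -2, -3/2 }, Right { -1, 0 } so simplest -5/4
RRBBB: Left { -2, -3/2, -5/4 }, Right { -1, 0 } so simplest -9/8
RRBBBR: Left { -2, -3/2, -5/4 }, Right { -9/8, -1, 0 } so simplest -19/16
RRBBBRB: Left { -2, -3/2, -5/4, -19/16 }, Right { -9/8, -1, 0 } so simplest -37/32
RRBBBRBB: Left { -2, -3/2, -5/4, -19/16, -37/32 }, Right { -9/8, -1, 0 } so simplest -73/64
RRBBBRBBB: Left { -2, -3/2, -5/4, -19/16, -37/32, -73/64 }, Right { -9/8, -1, 0 } so simplest -145/128
RRBBBRBBBR: Left { -2, -3/2, -5/4, -19/16, -37/32, -73/64 }, Right { -145/128, -9/8, -1, 0 } so simplest -291/256
RRBBBRBBBRB: Left { -2, -3/2, -5/4, -19/16, -37/32, -73/64, -291/256 }, Right { -145/128, -9/8, -1, 0 } so simplest -581/512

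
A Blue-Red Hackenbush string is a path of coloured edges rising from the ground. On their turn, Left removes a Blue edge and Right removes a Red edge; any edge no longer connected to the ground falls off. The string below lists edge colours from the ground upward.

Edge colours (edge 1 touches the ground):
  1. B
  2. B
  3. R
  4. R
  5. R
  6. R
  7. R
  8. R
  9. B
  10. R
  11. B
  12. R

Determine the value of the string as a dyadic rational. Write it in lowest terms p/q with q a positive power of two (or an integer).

1 of 12 · B · max L 0 · min R +∞ so 1
2 of 12 · BB · max L 1 · min R +∞ so 2
3 of 12 · BBR · max L 1 · min R 2 so 3/2
4 of 12 · BBRR · max L 1 · min R 3/2 so 5/4
5 of 12 · BBRRR · max L 1 · min R 5/4 so 9/8
6 of 12 · BBRRRR · max L 1 · min R 9/8 so 17/16
7 of 12 · BBRRRRR · max L 1 · min R 17/16 so 33/32
8 of 12 · BBRRRRRR · max L 1 · min R 33/32 so 65/64
9 of 12 · BBRRRRRRB · max L 65/64 · min R 33/32 so 131/128
10 of 12 · BBRRRRRRBR · max L 65/64 · min R 131/128 so 261/256
11 of 12 · BBRRRRRRBRB · max L 261/256 · min R 131/128 so 523/512
12 of 12 · BBRRRRRRBRBR · max L 261/256 · min R 523/512 so 1045/1024

1045/1024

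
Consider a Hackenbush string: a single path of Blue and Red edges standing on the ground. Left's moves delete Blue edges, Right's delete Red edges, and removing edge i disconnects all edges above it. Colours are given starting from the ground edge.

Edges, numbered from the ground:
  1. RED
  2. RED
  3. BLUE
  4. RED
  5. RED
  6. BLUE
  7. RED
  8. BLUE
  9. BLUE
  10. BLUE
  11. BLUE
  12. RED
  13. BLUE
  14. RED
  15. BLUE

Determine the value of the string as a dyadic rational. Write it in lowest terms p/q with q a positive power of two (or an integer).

Recurse on prefixes of the 15-edge string RED RED BLUE RED RED BLUE RED BLUE BLUE BLUE BLUE RED BLUE RED BLUE:
step 1: add RED to get R; options L={ ∅ } R={ 0 } ⇒ -1
step 2: add RED to get RR; options L={ ∅ } R={ -1, 0 } ⇒ -2
step 3: add BLUE to get RRB; options L={ -2 } R={ -1, 0 } ⇒ -3/2
step 4: add RED to get RRBR; options L={ -2 } R={ -3/2, -1, 0 } ⇒ -7/4
step 5: add RED to get RRBRR; options L={ -2 } R={ -7/4, -3/2, -1, 0 } ⇒ -15/8
step 6: add BLUE to get RRBRRB; options L={ -2, -15/8 } R={ -7/4, -3/2, -1, 0 } ⇒ -29/16
step 7: add RED to get RRBRRBR; options L={ -2, -15/8 } R={ -29/16, -7/4, -3/2, -1, 0 } ⇒ -59/32
step 8: add BLUE to get RRBRRBRB; options L={ -2, -15/8, -59/32 } R={ -29/16, -7/4, -3/2, -1, 0 } ⇒ -117/64
step 9: add BLUE to get RRBRRBRBB; options L={ -2, -15/8, -59/32, -117/64 } R={ -29/16, -7/4, -3/2, -1, 0 } ⇒ -233/128
step 10: add BLUE to get RRBRRBRBBB; options L={ -2, -15/8, -59/32, -117/64, -233/128 } R={ -29/16, -7/4, -3/2, -1, 0 } ⇒ -465/256
step 11: add BLUE to get RRBRRBRBBBB; options L={ -2, -15/8, -59/32, -117/64, -233/128, -465/256 } R={ -29/16, -7/4, -3/2, -1, 0 } ⇒ -929/512
step 12: add RED to get RRBRRBRBBBBR; options L={ -2, -15/8, -59/32, -117/64, -233/128, -465/256 } R={ -929/512, -29/16, -7/4, -3/2, -1, 0 } ⇒ -1859/1024
step 13: add BLUE to get RRBRRBRBBBBRB; options L={ -2, -15/8, -59/32, -117/64, -233/128, -465/256, -1859/1024 } R={ -929/512, -29/16, -7/4, -3/2, -1, 0 } ⇒ -3717/2048
step 14: add RED to get RRBRRBRBBBBRBR; options L={ -2, -15/8, -59/32, -117/64, -233/128, -465/256, -1859/1024 } R={ -3717/2048, -929/512, -29/16, -7/4, -3/2, -1, 0 } ⇒ -7435/4096
step 15: add BLUE to get RRBRRBRBBBBRBRB; options L={ -2, -15/8, -59/32, -117/64, -233/128, -465/256, -1859/1024, -7435/4096 } R={ -3717/2048, -929/512, -29/16, -7/4, -3/2, -1, 0 } ⇒ -14869/8192

-14869/8192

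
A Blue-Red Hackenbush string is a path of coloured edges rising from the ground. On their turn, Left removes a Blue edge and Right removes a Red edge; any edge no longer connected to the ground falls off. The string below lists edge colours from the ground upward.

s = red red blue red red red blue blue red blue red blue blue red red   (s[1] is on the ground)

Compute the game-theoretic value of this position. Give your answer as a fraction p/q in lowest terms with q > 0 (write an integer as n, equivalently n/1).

Prefix values for red red blue red red red blue blue red blue red blue blue red red via {L|R} + simplicity:
1 of 15 · r · max L −∞ · min R 0 = -1
2 of 15 · rr · max L −∞ · min R -1 = -2
3 of 15 · rrb · max L -2 · min R -1 = -3/2
4 of 15 · rrbr · max L -2 · min R -3/2 = -7/4
5 of 15 · rrbrr · max L -2 · min R -7/4 = -15/8
6 of 15 · rrbrrr · max L -2 · min R -15/8 = -31/16
7 of 15 · rrbrrrb · max L -31/16 · min R -15/8 = -61/32
8 of 15 · rrbrrrbb · max L -61/32 · min R -15/8 = -121/64
9 of 15 · rrbrrrbbr · max L -61/32 · min R -121/64 = -243/128
10 of 15 · rrbrrrbbrb · max L -243/128 · min R -121/64 = -485/256
11 of 15 · rrbrrrbbrbr · max L -243/128 · min R -485/256 = -971/512
12 of 15 · rrbrrrbbrbrb · max L -971/512 · min R -485/256 = -1941/1024
13 of 15 · rrbrrrbbrbrbb · max L -1941/1024 · min R -485/256 = -3881/2048
14 of 15 · rrbrrrbbrbrbbr · max L -1941/1024 · min R -3881/2048 = -7763/4096
15 of 15 · rrbrrrbbrbrbbrr · max L -1941/1024 · min R -7763/4096 = -15527/8192

-15527/8192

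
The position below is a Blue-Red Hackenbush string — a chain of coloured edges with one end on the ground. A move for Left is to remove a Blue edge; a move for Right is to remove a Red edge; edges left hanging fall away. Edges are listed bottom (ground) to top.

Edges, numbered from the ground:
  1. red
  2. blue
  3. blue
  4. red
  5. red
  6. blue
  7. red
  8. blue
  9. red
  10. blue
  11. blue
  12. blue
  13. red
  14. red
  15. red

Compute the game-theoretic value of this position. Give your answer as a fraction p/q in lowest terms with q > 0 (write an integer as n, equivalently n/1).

-6799/16384

Build g(s[:k]) for k = 1..15, string s = red blue blue red red blue red blue red blue blue blue red red red.
r: Left { none }, Right { 0 } = simplest -1
rb: Left { -1 }, Right { 0 } = simplest -1/2
rbb: Left { -1 -1/2 }, Right { 0 } = simplest -1/4
rbbr: Left { -1 -1/2 }, Right { -1/4 0 } = simplest -3/8
rbbrr: Left { -1 -1/2 }, Right { -3/8 -1/4 0 } = simplest -7/16
rbbrrb: Left { -1 -1/2 -7/16 }, Right { -3/8 -1/4 0 } = simplest -13/32
rbbrrbr: Left { -1 -1/2 -7/16 }, Right { -13/32 -3/8 -1/4 0 } = simplest -27/64
rbbrrbrb: Left { -1 -1/2 -7/16 -27/64 }, Right { -13/32 -3/8 -1/4 0 } = simplest -53/128
rbbrrbrbr: Left { -1 -1/2 -7/16 -27/64 }, Right { -53/128 -13/32 -3/8 -1/4 0 } = simplest -107/256
rbbrrbrbrb: Left { -1 -1/2 -7/16 -27/64 -107/256 }, Right { -53/128 -13/32 -3/8 -1/4 0 } = simplest -213/512
rbbrrbrbrbb: Left { -1 -1/2 -7/16 -27/64 -107/256 -213/512 }, Right { -53/128 -13/32 -3/8 -1/4 0 } = simplest -425/1024
rbbrrbrbrbbb: Left { -1 -1/2 -7/16 -27/64 -107/256 -213/512 -425/1024 }, Right { -53/128 -13/32 -3/8 -1/4 0 } = simplest -849/2048
rbbrrbrbrbbbr: Left { -1 -1/2 -7/16 -27/64 -107/256 -213/512 -425/1024 }, Right { -849/2048 -53/128 -13/32 -3/8 -1/4 0 } = simplest -1699/4096
rbbrrbrbrbbbrr: Left { -1 -1/2 -7/16 -27/64 -107/256 -213/512 -425/1024 }, Right { -1699/4096 -849/2048 -53/128 -13/32 -3/8 -1/4 0 } = simplest -3399/8192
rbbrrbrbrbbbrrr: Left { -1 -1/2 -7/16 -27/64 -107/256 -213/512 -425/1024 }, Right { -3399/8192 -1699/4096 -849/2048 -53/128 -13/32 -3/8 -1/4 0 } = simplest -6799/16384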